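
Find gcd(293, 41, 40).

gcd(293, 41) = 1.
gcd(1, 40) = 1.

1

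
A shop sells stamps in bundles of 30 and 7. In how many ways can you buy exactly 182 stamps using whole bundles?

1

Need nonnegative integers with 30j + 7k = 182.
gcd(30, 7) = 1, and 30·(-3) + 7·(13) = 1.
So (j₀, k₀) = (-546, 2366); general j = -546 + 7t, k = 2366 - 30t.
j ≥ 0 ⇒ t ≥ 78; k ≥ 0 ⇒ t ≤ 78. That's 1 value of t.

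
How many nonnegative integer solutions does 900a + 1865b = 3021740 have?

9

gcd(1865, 900) = 5  (1865 = 2×900 + 65, 900 = 13×65 + 55, 65 = 1×55 + 10, 55 = 5×10 + 5, 10 = 2×5).
Back-substituting, 900×(172) + 1865×(-83) = 5.
Scale by 604348: one solution is (103947856, -50160884). Reduce a mod 373: (216, 1516).
General: a = 216 + 373t, b = 1516 - 180t.
a ≥ 0 ⇒ t ≥ 0; b ≥ 0 ⇒ t ≤ 8. So t ∈ [0, 8]: 9 solutions.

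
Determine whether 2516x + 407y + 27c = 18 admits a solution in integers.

gcd(2516, 407) = 37  (2516 = 6×407 + 74, 407 = 5×74 + 37, 74 = 2×37).
gcd(37, 27) = 1.
1 divides 18, so integer solutions exist.

yes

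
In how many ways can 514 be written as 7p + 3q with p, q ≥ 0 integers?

25

gcd(7, 3):
  7 = 2×3 + 1
  3 = 3×1
so gcd(7, 3) = 1.
Back-substitute for Bézout coefficients:
  1 = 7 - 2×3
  ... = 7×(1) + 3×(-2)
Scale by 514: one solution is (514, -1028). Reduce p mod 3: (1, 169).
General: p = 1 + 3t, q = 169 - 7t.
p ≥ 0 ⇒ t ≥ 0; q ≥ 0 ⇒ t ≤ 24. So t ∈ [0, 24]: 25 solutions.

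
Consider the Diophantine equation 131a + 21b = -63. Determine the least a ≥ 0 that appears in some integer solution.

gcd(131, 21):
  131 = 6·21 + 5
  21 = 4·5 + 1
  5 = 5·1
so gcd(131, 21) = 1.
1 divides -63, so solutions exist.
Back-substitute for Bézout coefficients:
  1 = 21 - 4·5
  ... = 131·(-4) + 21·(25)
Scale by -63/1 = -63: (a₀, b₀) = (252, -1575).
General solution: a = 252 + 21t, b = -1575 - 131t for integer t.
a ≥ 0: smallest is 252 mod 21 = 0 (at t = -12), with b = -3.

0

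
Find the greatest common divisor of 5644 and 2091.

17

gcd(5644, 2091):
  5644 = 2×2091 + 1462
  2091 = 1×1462 + 629
  1462 = 2×629 + 204
  629 = 3×204 + 17
  204 = 12×17
so gcd(5644, 2091) = 17.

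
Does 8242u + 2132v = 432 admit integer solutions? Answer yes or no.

gcd(8242, 2132) = 26  (8242 = 3·2132 + 1846, 2132 = 1·1846 + 286, 1846 = 6·286 + 130, 286 = 2·130 + 26, 130 = 5·26).
26 does not divide 432 (remainder 16), so no integer solutions.

no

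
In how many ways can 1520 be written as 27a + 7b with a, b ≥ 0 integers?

8

gcd(27, 7) = 1  (27 = 3×7 + 6, 7 = 1×6 + 1, 6 = 6×1).
Back-substituting, 27×(-1) + 7×(4) = 1.
Scale by 1520: one solution is (-1520, 6080). Reduce a mod 7: (6, 194).
General: a = 6 + 7t, b = 194 - 27t.
a ≥ 0 ⇒ t ≥ 0; b ≥ 0 ⇒ t ≤ 7. So t ∈ [0, 7]: 8 solutions.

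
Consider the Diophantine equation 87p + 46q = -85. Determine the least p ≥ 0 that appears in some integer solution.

gcd(87, 46):
  87 = 1·46 + 41
  46 = 1·41 + 5
  41 = 8·5 + 1
  5 = 5·1
so gcd(87, 46) = 1.
1 divides -85, so solutions exist.
Back-substitute for Bézout coefficients:
  1 = 41 - 8·5
  ... = 87·(9) + 46·(-17)
Scale by -85/1 = -85: (p₀, q₀) = (-765, 1445).
General solution: p = -765 + 46t, q = 1445 - 87t for integer t.
p ≥ 0: smallest is -765 mod 46 = 17 (at t = 17), with q = -34.

17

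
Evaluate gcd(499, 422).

1

gcd(499, 422):
  499 = 1·422 + 77
  422 = 5·77 + 37
  77 = 2·37 + 3
  37 = 12·3 + 1
  3 = 3·1
so gcd(499, 422) = 1.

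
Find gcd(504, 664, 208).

8

gcd(664, 504) = 8  (664 = 1*504 + 160, 504 = 3*160 + 24, 160 = 6*24 + 16, 24 = 1*16 + 8, 16 = 2*8).
gcd(8, 208) = 8.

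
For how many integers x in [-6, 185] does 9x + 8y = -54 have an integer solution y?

gcd(9, 8) = 1.
By Bézout, 9×(1) + 8×(-1) = 1.
Particular solution: (2, -9).
General solution: x = 2 + 8t, y = -9 - 9t for integer t.
-6 ≤ 2 + 8t ≤ 185 gives t ∈ [-1, 22], which is 24 values.

24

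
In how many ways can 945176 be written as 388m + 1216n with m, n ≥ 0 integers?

gcd(1216, 388):
  1216 = 3*388 + 52
  388 = 7*52 + 24
  52 = 2*24 + 4
  24 = 6*4
so gcd(1216, 388) = 4.
Back-substitute for Bézout coefficients:
  4 = 52 - 2*24
  ... = 388*(-47) + 1216*(15)
Scale by 236294: one solution is (-11105818, 3544410). Reduce m mod 304: (214, 709).
General: m = 214 + 304t, n = 709 - 97t.
m ≥ 0 ⇒ t ≥ 0; n ≥ 0 ⇒ t ≤ 7. So t ∈ [0, 7]: 8 solutions.

8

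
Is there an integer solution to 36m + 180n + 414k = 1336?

gcd(180, 36):
  180 = 5*36
so gcd(180, 36) = 36.
gcd(36, 414) = 18.
18 does not divide 1336 (remainder 4), so no integer solutions.

no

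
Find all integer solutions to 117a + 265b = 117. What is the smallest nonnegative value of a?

gcd(265, 117):
  265 = 2×117 + 31
  117 = 3×31 + 24
  31 = 1×24 + 7
  24 = 3×7 + 3
  7 = 2×3 + 1
  3 = 3×1
so gcd(265, 117) = 1.
1 divides 117, so solutions exist.
Back-substitute for Bézout coefficients:
  1 = 7 - 2×3
  ... = 117×(-77) + 265×(34)
Scale by 117/1 = 117: (a₀, b₀) = (-9009, 3978).
General solution: a = -9009 + 265t, b = 3978 - 117t for integer t.
a ≥ 0: smallest is -9009 mod 265 = 1 (at t = 34), with b = 0.

1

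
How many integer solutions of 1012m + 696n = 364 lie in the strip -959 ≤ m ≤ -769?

gcd(1012, 696) = 4  (1012 = 1×696 + 316, 696 = 2×316 + 64, 316 = 4×64 + 60, 64 = 1×60 + 4, 60 = 15×4).
Back-substituting, 1012×(-11) + 696×(16) = 4.
Scale by 91: particular solution (-1001, 1456); reduce m mod 174: (43, -62).
General solution: m = 43 + 174t, n = -62 - 253t for integer t.
-959 ≤ 43 + 174t ≤ -769 gives t ∈ [-5, -5], which is 1 value.

1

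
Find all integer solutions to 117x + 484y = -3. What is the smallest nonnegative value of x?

gcd(484, 117):
  484 = 4·117 + 16
  117 = 7·16 + 5
  16 = 3·5 + 1
  5 = 5·1
so gcd(484, 117) = 1.
1 divides -3, so solutions exist.
Back-substitute for Bézout coefficients:
  1 = 16 - 3·5
  ... = 117·(-91) + 484·(22)
Scale by -3/1 = -3: (x₀, y₀) = (273, -66).
General solution: x = 273 + 484t, y = -66 - 117t for integer t.
x ≥ 0: smallest is 273 mod 484 = 273 (at t = 0), with y = -66.

273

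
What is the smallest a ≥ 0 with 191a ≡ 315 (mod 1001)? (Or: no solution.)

945

gcd(1001, 191):
  1001 = 5*191 + 46
  191 = 4*46 + 7
  46 = 6*7 + 4
  7 = 1*4 + 3
  4 = 1*3 + 1
  3 = 3*1
so gcd(1001, 191) = 1.
1 divides 315, so solutions exist.
Back-substitute for Bézout coefficients:
  1 = 4 - 1*3
  ... = 191*(-283) + 1001*(54)
So 191*(-283) ≡ 1 (mod 1001); multiply by 315: a ≡ -89145 (mod 1001).
Smallest nonnegative: a = -89145 mod 1001 = 945.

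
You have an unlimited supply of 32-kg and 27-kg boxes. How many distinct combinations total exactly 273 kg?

Need nonnegative integers with 32j + 27k = 273.
gcd(32, 27) = 1, and 32·(11) + 27·(-13) = 1.
So (j₀, k₀) = (3003, -3549); general j = 3003 + 27t, k = -3549 - 32t.
j ≥ 0 ⇒ t ≥ -111; k ≥ 0 ⇒ t ≤ -111. That's 1 value of t.

1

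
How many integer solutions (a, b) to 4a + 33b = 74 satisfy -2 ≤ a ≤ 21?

gcd(33, 4) = 1.
By Bézout, 4*(-8) + 33*(1) = 1.
Particular solution: (2, 2).
General solution: a = 2 + 33t, b = 2 - 4t for integer t.
-2 ≤ 2 + 33t ≤ 21 gives t ∈ [0, 0], which is 1 value.

1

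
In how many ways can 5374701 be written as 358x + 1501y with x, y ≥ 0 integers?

gcd(1501, 358) = 1  (1501 = 4×358 + 69, 358 = 5×69 + 13, 69 = 5×13 + 4, 13 = 3×4 + 1, 4 = 4×1).
Back-substituting, 358×(348) + 1501×(-83) = 1.
Scale by 5374701: one solution is (1870395948, -446100183). Reduce x mod 1501: (1349, 3259).
General: x = 1349 + 1501t, y = 3259 - 358t.
x ≥ 0 ⇒ t ≥ 0; y ≥ 0 ⇒ t ≤ 9. So t ∈ [0, 9]: 10 solutions.

10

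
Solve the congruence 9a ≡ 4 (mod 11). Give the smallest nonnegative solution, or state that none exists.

9

gcd(11, 9):
  11 = 1×9 + 2
  9 = 4×2 + 1
  2 = 2×1
so gcd(11, 9) = 1.
1 divides 4, so solutions exist.
Back-substitute for Bézout coefficients:
  1 = 9 - 4×2
  ... = 9×(5) + 11×(-4)
So 9×(5) ≡ 1 (mod 11); multiply by 4: a ≡ 20 (mod 11).
Smallest nonnegative: a = 20 mod 11 = 9.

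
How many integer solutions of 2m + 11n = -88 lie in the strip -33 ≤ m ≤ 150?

17

gcd(11, 2) = 1  (11 = 5*2 + 1, 2 = 2*1).
Back-substituting, 2*(-5) + 11*(1) = 1.
Scale by -88: particular solution (440, -88); reduce m mod 11: (0, -8).
General solution: m = 0 + 11t, n = -8 - 2t for integer t.
-33 ≤ 0 + 11t ≤ 150 gives t ∈ [-3, 13], which is 17 values.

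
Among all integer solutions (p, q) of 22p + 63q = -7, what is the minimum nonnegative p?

gcd(63, 22) = 1.
1 divides -7, so solutions exist.
By Bézout, 22×(-20) + 63×(7) = 1.
Scale by -7/1 = -7: (p₀, q₀) = (140, -49).
General solution: p = 140 + 63t, q = -49 - 22t for integer t.
p ≥ 0: smallest is 140 mod 63 = 14 (at t = -2), with q = -5.

14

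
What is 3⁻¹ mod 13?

9

gcd(13, 3) = 1.
By Bézout, 3*(-4) + 13*(1) = 1.
So 3*-4 ≡ 1 (mod 13), and -4 mod 13 = 9.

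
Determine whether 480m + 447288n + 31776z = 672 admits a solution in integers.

gcd(447288, 480) = 24  (447288 = 931*480 + 408, 480 = 1*408 + 72, 408 = 5*72 + 48, 72 = 1*48 + 24, 48 = 2*24).
gcd(24, 31776) = 24.
24 divides 672, so integer solutions exist.

yes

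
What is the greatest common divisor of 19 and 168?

gcd(168, 19) = 1  (168 = 8*19 + 16, 19 = 1*16 + 3, 16 = 5*3 + 1, 3 = 3*1).

1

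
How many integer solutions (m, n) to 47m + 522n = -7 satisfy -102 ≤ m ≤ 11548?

gcd(522, 47) = 1  (522 = 11*47 + 5, 47 = 9*5 + 2, 5 = 2*2 + 1, 2 = 2*1).
Back-substituting, 47*(-211) + 522*(19) = 1.
Scale by -7: particular solution (1477, -133); reduce m mod 522: (433, -39).
General solution: m = 433 + 522t, n = -39 - 47t for integer t.
-102 ≤ 433 + 522t ≤ 11548 gives t ∈ [-1, 21], which is 23 values.

23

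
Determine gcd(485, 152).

1

gcd(485, 152) = 1  (485 = 3*152 + 29, 152 = 5*29 + 7, 29 = 4*7 + 1, 7 = 7*1).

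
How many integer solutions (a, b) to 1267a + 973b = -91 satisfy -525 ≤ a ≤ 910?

gcd(1267, 973) = 7.
By Bézout, 1267·(-43) + 973·(56) = 7.
Particular solution: (3, -4).
General solution: a = 3 + 139t, b = -4 - 181t for integer t.
-525 ≤ 3 + 139t ≤ 910 gives t ∈ [-3, 6], which is 10 values.

10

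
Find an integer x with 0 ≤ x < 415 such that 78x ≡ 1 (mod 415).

282

gcd(415, 78):
  415 = 5×78 + 25
  78 = 3×25 + 3
  25 = 8×3 + 1
  3 = 3×1
so gcd(415, 78) = 1.
Back-substitute for Bézout coefficients:
  1 = 25 - 8×3
  ... = 78×(-133) + 415×(25)
So 78×-133 ≡ 1 (mod 415), and -133 mod 415 = 282.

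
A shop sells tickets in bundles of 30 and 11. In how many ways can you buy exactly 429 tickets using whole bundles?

Need nonnegative integers with 30j + 11k = 429.
gcd(30, 11) = 1, and 30·(-4) + 11·(11) = 1.
So (j₀, k₀) = (-1716, 4719); general j = -1716 + 11t, k = 4719 - 30t.
j ≥ 0 ⇒ t ≥ 156; k ≥ 0 ⇒ t ≤ 157. That's 2 values of t.

2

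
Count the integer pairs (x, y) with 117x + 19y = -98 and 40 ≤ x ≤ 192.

8

gcd(117, 19) = 1.
By Bézout, 117*(-6) + 19*(37) = 1.
Particular solution: (18, -116).
General solution: x = 18 + 19t, y = -116 - 117t for integer t.
40 ≤ 18 + 19t ≤ 192 gives t ∈ [2, 9], which is 8 values.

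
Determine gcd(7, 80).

gcd(80, 7):
  80 = 11*7 + 3
  7 = 2*3 + 1
  3 = 3*1
so gcd(80, 7) = 1.

1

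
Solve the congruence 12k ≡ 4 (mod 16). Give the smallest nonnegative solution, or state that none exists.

3

gcd(16, 12) = 4  (16 = 1×12 + 4, 12 = 3×4).
4 divides 4, so solutions exist.
Back-substituting, 12×(-1) + 16×(1) = 4.
So 12×(-1) ≡ 4 (mod 16); multiply by 1: k ≡ -1 (mod 4).
Smallest nonnegative: k = -1 mod 4 = 3.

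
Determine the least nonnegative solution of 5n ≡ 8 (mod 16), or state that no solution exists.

gcd(16, 5) = 1  (16 = 3×5 + 1, 5 = 5×1).
1 divides 8, so solutions exist.
Back-substituting, 5×(-3) + 16×(1) = 1.
So 5×(-3) ≡ 1 (mod 16); multiply by 8: n ≡ -24 (mod 16).
Smallest nonnegative: n = -24 mod 16 = 8.

8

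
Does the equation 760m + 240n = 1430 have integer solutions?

no

gcd(760, 240):
  760 = 3×240 + 40
  240 = 6×40
so gcd(760, 240) = 40.
40 does not divide 1430 (remainder 30), so no integer solutions.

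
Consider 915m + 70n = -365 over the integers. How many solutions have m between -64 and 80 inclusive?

10

gcd(915, 70) = 5  (915 = 13·70 + 5, 70 = 14·5).
Back-substituting, 915·(1) + 70·(-13) = 5.
Scale by -73: particular solution (-73, 949); reduce m mod 14: (11, -149).
General solution: m = 11 + 14t, n = -149 - 183t for integer t.
-64 ≤ 11 + 14t ≤ 80 gives t ∈ [-5, 4], which is 10 values.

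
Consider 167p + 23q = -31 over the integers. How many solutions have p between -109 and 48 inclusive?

7

gcd(167, 23) = 1.
By Bézout, 167*(4) + 23*(-29) = 1.
Particular solution: (14, -103).
General solution: p = 14 + 23t, q = -103 - 167t for integer t.
-109 ≤ 14 + 23t ≤ 48 gives t ∈ [-5, 1], which is 7 values.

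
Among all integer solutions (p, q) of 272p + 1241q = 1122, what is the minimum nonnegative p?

gcd(1241, 272):
  1241 = 4*272 + 153
  272 = 1*153 + 119
  153 = 1*119 + 34
  119 = 3*34 + 17
  34 = 2*17
so gcd(1241, 272) = 17.
17 divides 1122, so solutions exist.
Back-substitute for Bézout coefficients:
  17 = 119 - 3*34
  ... = 272*(32) + 1241*(-7)
Scale by 1122/17 = 66: (p₀, q₀) = (2112, -462).
General solution: p = 2112 + 73t, q = -462 - 16t for integer t.
p ≥ 0: smallest is 2112 mod 73 = 68 (at t = -28), with q = -14.

68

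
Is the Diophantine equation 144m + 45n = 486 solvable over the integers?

yes

gcd(144, 45) = 9  (144 = 3·45 + 9, 45 = 5·9).
9 divides 486, so integer solutions exist.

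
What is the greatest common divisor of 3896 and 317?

1

gcd(3896, 317) = 1  (3896 = 12·317 + 92, 317 = 3·92 + 41, 92 = 2·41 + 10, 41 = 4·10 + 1, 10 = 10·1).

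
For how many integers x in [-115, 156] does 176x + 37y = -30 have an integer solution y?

7

gcd(176, 37):
  176 = 4×37 + 28
  37 = 1×28 + 9
  28 = 3×9 + 1
  9 = 9×1
so gcd(176, 37) = 1.
Back-substitute for Bézout coefficients:
  1 = 28 - 3×9
  ... = 176×(4) + 37×(-19)
Scale by -30: particular solution (-120, 570); reduce x mod 37: (28, -134).
General solution: x = 28 + 37t, y = -134 - 176t for integer t.
-115 ≤ 28 + 37t ≤ 156 gives t ∈ [-3, 3], which is 7 values.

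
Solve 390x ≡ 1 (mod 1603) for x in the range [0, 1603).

gcd(1603, 390) = 1  (1603 = 4×390 + 43, 390 = 9×43 + 3, 43 = 14×3 + 1, 3 = 3×1).
Back-substituting, 390×(-522) + 1603×(127) = 1.
So 390×-522 ≡ 1 (mod 1603), and -522 mod 1603 = 1081.

1081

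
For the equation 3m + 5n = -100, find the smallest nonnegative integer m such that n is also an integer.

gcd(5, 3) = 1.
1 divides -100, so solutions exist.
By Bézout, 3·(2) + 5·(-1) = 1.
Scale by -100/1 = -100: (m₀, n₀) = (-200, 100).
General solution: m = -200 + 5t, n = 100 - 3t for integer t.
m ≥ 0: smallest is -200 mod 5 = 0 (at t = 40), with n = -20.

0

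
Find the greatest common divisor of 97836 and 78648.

gcd(97836, 78648):
  97836 = 1×78648 + 19188
  78648 = 4×19188 + 1896
  19188 = 10×1896 + 228
  1896 = 8×228 + 72
  228 = 3×72 + 12
  72 = 6×12
so gcd(97836, 78648) = 12.

12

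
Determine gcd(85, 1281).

gcd(1281, 85) = 1  (1281 = 15×85 + 6, 85 = 14×6 + 1, 6 = 6×1).

1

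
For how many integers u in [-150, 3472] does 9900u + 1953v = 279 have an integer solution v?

gcd(9900, 1953) = 9  (9900 = 5×1953 + 135, 1953 = 14×135 + 63, 135 = 2×63 + 9, 63 = 7×9).
Back-substituting, 9900×(29) + 1953×(-147) = 9.
Scale by 31: particular solution (899, -4557); reduce u mod 217: (31, -157).
General solution: u = 31 + 217t, v = -157 - 1100t for integer t.
-150 ≤ 31 + 217t ≤ 3472 gives t ∈ [0, 15], which is 16 values.

16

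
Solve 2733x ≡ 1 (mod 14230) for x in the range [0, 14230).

gcd(14230, 2733) = 1  (14230 = 5·2733 + 565, 2733 = 4·565 + 473, 565 = 1·473 + 92, 473 = 5·92 + 13, 92 = 7·13 + 1, 13 = 13·1).
Back-substituting, 2733·(-1083) + 14230·(208) = 1.
So 2733·-1083 ≡ 1 (mod 14230), and -1083 mod 14230 = 13147.

13147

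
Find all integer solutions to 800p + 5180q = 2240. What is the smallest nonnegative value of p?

210

gcd(5180, 800) = 20.
20 divides 2240, so solutions exist.
By Bézout, 800·(-123) + 5180·(19) = 20.
Scale by 2240/20 = 112: (p₀, q₀) = (-13776, 2128).
General solution: p = -13776 + 259t, q = 2128 - 40t for integer t.
p ≥ 0: smallest is -13776 mod 259 = 210 (at t = 54), with q = -32.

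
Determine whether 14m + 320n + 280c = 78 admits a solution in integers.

gcd(320, 14) = 2.
gcd(2, 280) = 2.
2 divides 78, so integer solutions exist.

yes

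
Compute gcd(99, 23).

gcd(99, 23):
  99 = 4·23 + 7
  23 = 3·7 + 2
  7 = 3·2 + 1
  2 = 2·1
so gcd(99, 23) = 1.

1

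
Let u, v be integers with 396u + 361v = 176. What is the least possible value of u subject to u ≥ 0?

201

gcd(396, 361) = 1  (396 = 1·361 + 35, 361 = 10·35 + 11, 35 = 3·11 + 2, 11 = 5·2 + 1, 2 = 2·1).
1 divides 176, so solutions exist.
Back-substituting, 396·(-165) + 361·(181) = 1.
Scale by 176/1 = 176: (u₀, v₀) = (-29040, 31856).
General solution: u = -29040 + 361t, v = 31856 - 396t for integer t.
u ≥ 0: smallest is -29040 mod 361 = 201 (at t = 81), with v = -220.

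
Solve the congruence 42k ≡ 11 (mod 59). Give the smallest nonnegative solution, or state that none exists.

gcd(59, 42):
  59 = 1×42 + 17
  42 = 2×17 + 8
  17 = 2×8 + 1
  8 = 8×1
so gcd(59, 42) = 1.
1 divides 11, so solutions exist.
Back-substitute for Bézout coefficients:
  1 = 17 - 2×8
  ... = 42×(-7) + 59×(5)
So 42×(-7) ≡ 1 (mod 59); multiply by 11: k ≡ -77 (mod 59).
Smallest nonnegative: k = -77 mod 59 = 41.

41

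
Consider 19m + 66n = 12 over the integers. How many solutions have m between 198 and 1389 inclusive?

gcd(66, 19) = 1.
By Bézout, 19*(7) + 66*(-2) = 1.
Particular solution: (18, -5).
General solution: m = 18 + 66t, n = -5 - 19t for integer t.
198 ≤ 18 + 66t ≤ 1389 gives t ∈ [3, 20], which is 18 values.

18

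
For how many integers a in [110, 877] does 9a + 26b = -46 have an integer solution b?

30

gcd(26, 9):
  26 = 2×9 + 8
  9 = 1×8 + 1
  8 = 8×1
so gcd(26, 9) = 1.
Back-substitute for Bézout coefficients:
  1 = 9 - 1×8
  ... = 9×(3) + 26×(-1)
Scale by -46: particular solution (-138, 46); reduce a mod 26: (18, -8).
General solution: a = 18 + 26t, b = -8 - 9t for integer t.
110 ≤ 18 + 26t ≤ 877 gives t ∈ [4, 33], which is 30 values.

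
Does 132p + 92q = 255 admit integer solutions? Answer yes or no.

gcd(132, 92) = 4  (132 = 1*92 + 40, 92 = 2*40 + 12, 40 = 3*12 + 4, 12 = 3*4).
4 does not divide 255 (remainder 3), so no integer solutions.

no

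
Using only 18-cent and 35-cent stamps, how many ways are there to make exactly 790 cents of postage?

2

Need nonnegative integers with 18j + 35k = 790.
gcd(18, 35) = 1, and 18·(2) + 35·(-1) = 1.
So (j₀, k₀) = (1580, -790); general j = 1580 + 35t, k = -790 - 18t.
j ≥ 0 ⇒ t ≥ -45; k ≥ 0 ⇒ t ≤ -44. That's 2 values of t.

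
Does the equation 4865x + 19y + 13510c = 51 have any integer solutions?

gcd(4865, 19):
  4865 = 256×19 + 1
  19 = 19×1
so gcd(4865, 19) = 1.
gcd(1, 13510) = 1.
1 divides 51, so integer solutions exist.

yes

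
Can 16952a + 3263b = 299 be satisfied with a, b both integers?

yes

gcd(16952, 3263) = 13  (16952 = 5×3263 + 637, 3263 = 5×637 + 78, 637 = 8×78 + 13, 78 = 6×13).
13 divides 299, so integer solutions exist.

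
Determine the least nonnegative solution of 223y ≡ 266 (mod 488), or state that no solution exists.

gcd(488, 223) = 1.
1 divides 266, so solutions exist.
By Bézout, 223×(151) + 488×(-69) = 1.
So 223×(151) ≡ 1 (mod 488); multiply by 266: y ≡ 40166 (mod 488).
Smallest nonnegative: y = 40166 mod 488 = 150.

150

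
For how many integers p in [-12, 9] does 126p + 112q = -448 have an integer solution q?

gcd(126, 112) = 14.
By Bézout, 126·(1) + 112·(-1) = 14.
Particular solution: (0, -4).
General solution: p = 0 + 8t, q = -4 - 9t for integer t.
-12 ≤ 0 + 8t ≤ 9 gives t ∈ [-1, 1], which is 3 values.

3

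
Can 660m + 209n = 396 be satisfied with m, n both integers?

gcd(660, 209) = 11  (660 = 3×209 + 33, 209 = 6×33 + 11, 33 = 3×11).
11 divides 396, so integer solutions exist.

yes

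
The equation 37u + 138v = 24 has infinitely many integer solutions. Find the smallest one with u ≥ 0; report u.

120

gcd(138, 37):
  138 = 3×37 + 27
  37 = 1×27 + 10
  27 = 2×10 + 7
  10 = 1×7 + 3
  7 = 2×3 + 1
  3 = 3×1
so gcd(138, 37) = 1.
1 divides 24, so solutions exist.
Back-substitute for Bézout coefficients:
  1 = 7 - 2×3
  ... = 37×(-41) + 138×(11)
Scale by 24/1 = 24: (u₀, v₀) = (-984, 264).
General solution: u = -984 + 138t, v = 264 - 37t for integer t.
u ≥ 0: smallest is -984 mod 138 = 120 (at t = 8), with v = -32.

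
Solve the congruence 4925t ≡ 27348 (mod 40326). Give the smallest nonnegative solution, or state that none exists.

28680

gcd(40326, 4925):
  40326 = 8*4925 + 926
  4925 = 5*926 + 295
  926 = 3*295 + 41
  295 = 7*41 + 8
  41 = 5*8 + 1
  8 = 8*1
so gcd(40326, 4925) = 1.
1 divides 27348, so solutions exist.
Back-substitute for Bézout coefficients:
  1 = 41 - 5*8
  ... = 4925*(-4921) + 40326*(601)
So 4925*(-4921) ≡ 1 (mod 40326); multiply by 27348: t ≡ -134579508 (mod 40326).
Smallest nonnegative: t = -134579508 mod 40326 = 28680.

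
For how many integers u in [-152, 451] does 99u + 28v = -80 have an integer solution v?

21

gcd(99, 28):
  99 = 3*28 + 15
  28 = 1*15 + 13
  15 = 1*13 + 2
  13 = 6*2 + 1
  2 = 2*1
so gcd(99, 28) = 1.
Back-substitute for Bézout coefficients:
  1 = 13 - 6*2
  ... = 99*(-13) + 28*(46)
Scale by -80: particular solution (1040, -3680); reduce u mod 28: (4, -17).
General solution: u = 4 + 28t, v = -17 - 99t for integer t.
-152 ≤ 4 + 28t ≤ 451 gives t ∈ [-5, 15], which is 21 values.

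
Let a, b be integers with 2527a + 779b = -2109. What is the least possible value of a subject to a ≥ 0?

gcd(2527, 779):
  2527 = 3·779 + 190
  779 = 4·190 + 19
  190 = 10·19
so gcd(2527, 779) = 19.
19 divides -2109, so solutions exist.
Back-substitute for Bézout coefficients:
  19 = 779 - 4·190
  ... = 2527·(-4) + 779·(13)
Scale by -2109/19 = -111: (a₀, b₀) = (444, -1443).
General solution: a = 444 + 41t, b = -1443 - 133t for integer t.
a ≥ 0: smallest is 444 mod 41 = 34 (at t = -10), with b = -113.

34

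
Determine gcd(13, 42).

gcd(42, 13) = 1  (42 = 3·13 + 3, 13 = 4·3 + 1, 3 = 3·1).

1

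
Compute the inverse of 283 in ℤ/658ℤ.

565

gcd(658, 283) = 1.
By Bézout, 283*(-93) + 658*(40) = 1.
So 283*-93 ≡ 1 (mod 658), and -93 mod 658 = 565.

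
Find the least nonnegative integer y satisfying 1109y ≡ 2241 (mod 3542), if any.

117

gcd(3542, 1109) = 1.
1 divides 2241, so solutions exist.
By Bézout, 1109·(313) + 3542·(-98) = 1.
So 1109·(313) ≡ 1 (mod 3542); multiply by 2241: y ≡ 701433 (mod 3542).
Smallest nonnegative: y = 701433 mod 3542 = 117.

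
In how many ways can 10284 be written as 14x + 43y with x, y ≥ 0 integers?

gcd(43, 14) = 1.
By Bézout, 14*(-3) + 43*(1) = 1.
One solution: (22, 232).
General: x = 22 + 43t, y = 232 - 14t.
x ≥ 0 ⇒ t ≥ 0; y ≥ 0 ⇒ t ≤ 16. So t ∈ [0, 16]: 17 solutions.

17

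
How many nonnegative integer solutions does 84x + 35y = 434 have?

gcd(84, 35) = 7.
By Bézout, 84×(-2) + 35×(5) = 7.
One solution: (1, 10).
General: x = 1 + 5t, y = 10 - 12t.
x ≥ 0 ⇒ t ≥ 0; y ≥ 0 ⇒ t ≤ 0. So t ∈ [0, 0]: 1 solution.

1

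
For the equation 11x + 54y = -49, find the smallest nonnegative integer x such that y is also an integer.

gcd(54, 11):
  54 = 4×11 + 10
  11 = 1×10 + 1
  10 = 10×1
so gcd(54, 11) = 1.
1 divides -49, so solutions exist.
Back-substitute for Bézout coefficients:
  1 = 11 - 1×10
  ... = 11×(5) + 54×(-1)
Scale by -49/1 = -49: (x₀, y₀) = (-245, 49).
General solution: x = -245 + 54t, y = 49 - 11t for integer t.
x ≥ 0: smallest is -245 mod 54 = 25 (at t = 5), with y = -6.

25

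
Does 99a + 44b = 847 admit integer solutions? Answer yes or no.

gcd(99, 44) = 11  (99 = 2×44 + 11, 44 = 4×11).
11 divides 847, so integer solutions exist.

yes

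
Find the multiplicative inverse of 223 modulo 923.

774

gcd(923, 223):
  923 = 4×223 + 31
  223 = 7×31 + 6
  31 = 5×6 + 1
  6 = 6×1
so gcd(923, 223) = 1.
Back-substitute for Bézout coefficients:
  1 = 31 - 5×6
  ... = 223×(-149) + 923×(36)
So 223×-149 ≡ 1 (mod 923), and -149 mod 923 = 774.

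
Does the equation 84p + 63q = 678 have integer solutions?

no

gcd(84, 63) = 21.
21 does not divide 678 (remainder 6), so no integer solutions.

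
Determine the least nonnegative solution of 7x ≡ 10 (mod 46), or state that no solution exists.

gcd(46, 7) = 1.
1 divides 10, so solutions exist.
By Bézout, 7*(-13) + 46*(2) = 1.
So 7*(-13) ≡ 1 (mod 46); multiply by 10: x ≡ -130 (mod 46).
Smallest nonnegative: x = -130 mod 46 = 8.

8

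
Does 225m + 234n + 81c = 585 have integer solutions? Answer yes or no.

yes

gcd(234, 225):
  234 = 1×225 + 9
  225 = 25×9
so gcd(234, 225) = 9.
gcd(9, 81) = 9.
9 divides 585, so integer solutions exist.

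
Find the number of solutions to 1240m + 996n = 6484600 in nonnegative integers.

gcd(1240, 996):
  1240 = 1·996 + 244
  996 = 4·244 + 20
  244 = 12·20 + 4
  20 = 5·4
so gcd(1240, 996) = 4.
Back-substitute for Bézout coefficients:
  4 = 244 - 12·20
  ... = 1240·(49) + 996·(-61)
Scale by 1621150: one solution is (79436350, -98890150). Reduce m mod 249: (121, 6360).
General: m = 121 + 249t, n = 6360 - 310t.
m ≥ 0 ⇒ t ≥ 0; n ≥ 0 ⇒ t ≤ 20. So t ∈ [0, 20]: 21 solutions.

21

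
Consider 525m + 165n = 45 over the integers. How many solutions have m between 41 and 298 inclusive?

gcd(525, 165) = 15.
By Bézout, 525·(-5) + 165·(16) = 15.
Particular solution: (7, -22).
General solution: m = 7 + 11t, n = -22 - 35t for integer t.
41 ≤ 7 + 11t ≤ 298 gives t ∈ [4, 26], which is 23 values.

23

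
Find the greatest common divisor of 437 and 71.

gcd(437, 71):
  437 = 6·71 + 11
  71 = 6·11 + 5
  11 = 2·5 + 1
  5 = 5·1
so gcd(437, 71) = 1.

1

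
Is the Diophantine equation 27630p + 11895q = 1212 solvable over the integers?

no

gcd(27630, 11895) = 15.
15 does not divide 1212 (remainder 12), so no integer solutions.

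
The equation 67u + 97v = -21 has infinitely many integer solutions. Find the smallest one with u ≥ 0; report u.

88

gcd(97, 67) = 1.
1 divides -21, so solutions exist.
By Bézout, 67*(42) + 97*(-29) = 1.
Scale by -21/1 = -21: (u₀, v₀) = (-882, 609).
General solution: u = -882 + 97t, v = 609 - 67t for integer t.
u ≥ 0: smallest is -882 mod 97 = 88 (at t = 10), with v = -61.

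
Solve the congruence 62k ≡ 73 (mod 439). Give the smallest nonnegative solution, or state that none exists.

249

gcd(439, 62):
  439 = 7×62 + 5
  62 = 12×5 + 2
  5 = 2×2 + 1
  2 = 2×1
so gcd(439, 62) = 1.
1 divides 73, so solutions exist.
Back-substitute for Bézout coefficients:
  1 = 5 - 2×2
  ... = 62×(-177) + 439×(25)
So 62×(-177) ≡ 1 (mod 439); multiply by 73: k ≡ -12921 (mod 439).
Smallest nonnegative: k = -12921 mod 439 = 249.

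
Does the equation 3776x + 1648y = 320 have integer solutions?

gcd(3776, 1648) = 16  (3776 = 2*1648 + 480, 1648 = 3*480 + 208, 480 = 2*208 + 64, 208 = 3*64 + 16, 64 = 4*16).
16 divides 320, so integer solutions exist.

yes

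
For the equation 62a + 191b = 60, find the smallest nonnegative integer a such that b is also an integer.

155

gcd(191, 62) = 1  (191 = 3*62 + 5, 62 = 12*5 + 2, 5 = 2*2 + 1, 2 = 2*1).
1 divides 60, so solutions exist.
Back-substituting, 62*(-77) + 191*(25) = 1.
Scale by 60/1 = 60: (a₀, b₀) = (-4620, 1500).
General solution: a = -4620 + 191t, b = 1500 - 62t for integer t.
a ≥ 0: smallest is -4620 mod 191 = 155 (at t = 25), with b = -50.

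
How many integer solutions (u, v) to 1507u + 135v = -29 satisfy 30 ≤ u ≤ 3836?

gcd(1507, 135):
  1507 = 11×135 + 22
  135 = 6×22 + 3
  22 = 7×3 + 1
  3 = 3×1
so gcd(1507, 135) = 1.
Back-substitute for Bézout coefficients:
  1 = 22 - 7×3
  ... = 1507×(43) + 135×(-480)
Scale by -29: particular solution (-1247, 13920); reduce u mod 135: (103, -1150).
General solution: u = 103 + 135t, v = -1150 - 1507t for integer t.
30 ≤ 103 + 135t ≤ 3836 gives t ∈ [0, 27], which is 28 values.

28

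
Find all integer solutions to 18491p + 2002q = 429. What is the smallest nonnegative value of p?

39

gcd(18491, 2002):
  18491 = 9·2002 + 473
  2002 = 4·473 + 110
  473 = 4·110 + 33
  110 = 3·33 + 11
  33 = 3·11
so gcd(18491, 2002) = 11.
11 divides 429, so solutions exist.
Back-substitute for Bézout coefficients:
  11 = 110 - 3·33
  ... = 18491·(-55) + 2002·(508)
Scale by 429/11 = 39: (p₀, q₀) = (-2145, 19812).
General solution: p = -2145 + 182t, q = 19812 - 1681t for integer t.
p ≥ 0: smallest is -2145 mod 182 = 39 (at t = 12), with q = -360.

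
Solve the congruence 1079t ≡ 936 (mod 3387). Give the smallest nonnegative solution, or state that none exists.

1878

gcd(3387, 1079):
  3387 = 3·1079 + 150
  1079 = 7·150 + 29
  150 = 5·29 + 5
  29 = 5·5 + 4
  5 = 1·4 + 1
  4 = 4·1
so gcd(3387, 1079) = 1.
1 divides 936, so solutions exist.
Back-substitute for Bézout coefficients:
  1 = 5 - 1·4
  ... = 1079·(-700) + 3387·(223)
So 1079·(-700) ≡ 1 (mod 3387); multiply by 936: t ≡ -655200 (mod 3387).
Smallest nonnegative: t = -655200 mod 3387 = 1878.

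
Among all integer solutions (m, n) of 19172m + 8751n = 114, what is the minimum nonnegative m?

4014

gcd(19172, 8751):
  19172 = 2×8751 + 1670
  8751 = 5×1670 + 401
  1670 = 4×401 + 66
  401 = 6×66 + 5
  66 = 13×5 + 1
  5 = 5×1
so gcd(19172, 8751) = 1.
1 divides 114, so solutions exist.
Back-substitute for Bézout coefficients:
  1 = 66 - 13×5
  ... = 19172×(1724) + 8751×(-3777)
Scale by 114/1 = 114: (m₀, n₀) = (196536, -430578).
General solution: m = 196536 + 8751t, n = -430578 - 19172t for integer t.
m ≥ 0: smallest is 196536 mod 8751 = 4014 (at t = -22), with n = -8794.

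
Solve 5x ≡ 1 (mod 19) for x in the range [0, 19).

4

gcd(19, 5):
  19 = 3·5 + 4
  5 = 1·4 + 1
  4 = 4·1
so gcd(19, 5) = 1.
Back-substitute for Bézout coefficients:
  1 = 5 - 1·4
  ... = 5·(4) + 19·(-1)
So 5·4 ≡ 1 (mod 19), and 4 mod 19 = 4.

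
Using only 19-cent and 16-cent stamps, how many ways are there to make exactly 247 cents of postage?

Need nonnegative integers with 19j + 16k = 247.
gcd(19, 16) = 1, and 19·(-5) + 16·(6) = 1.
So (j₀, k₀) = (-1235, 1482); general j = -1235 + 16t, k = 1482 - 19t.
j ≥ 0 ⇒ t ≥ 78; k ≥ 0 ⇒ t ≤ 78. That's 1 value of t.

1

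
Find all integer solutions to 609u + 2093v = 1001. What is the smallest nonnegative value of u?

91

gcd(2093, 609):
  2093 = 3·609 + 266
  609 = 2·266 + 77
  266 = 3·77 + 35
  77 = 2·35 + 7
  35 = 5·7
so gcd(2093, 609) = 7.
7 divides 1001, so solutions exist.
Back-substitute for Bézout coefficients:
  7 = 77 - 2·35
  ... = 609·(55) + 2093·(-16)
Scale by 1001/7 = 143: (u₀, v₀) = (7865, -2288).
General solution: u = 7865 + 299t, v = -2288 - 87t for integer t.
u ≥ 0: smallest is 7865 mod 299 = 91 (at t = -26), with v = -26.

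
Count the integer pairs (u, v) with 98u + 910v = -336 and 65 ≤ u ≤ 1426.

gcd(910, 98) = 14  (910 = 9*98 + 28, 98 = 3*28 + 14, 28 = 2*14).
Back-substituting, 98*(28) + 910*(-3) = 14.
Scale by -24: particular solution (-672, 72); reduce u mod 65: (43, -5).
General solution: u = 43 + 65t, v = -5 - 7t for integer t.
65 ≤ 43 + 65t ≤ 1426 gives t ∈ [1, 21], which is 21 values.

21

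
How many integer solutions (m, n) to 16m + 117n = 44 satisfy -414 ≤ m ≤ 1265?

gcd(117, 16) = 1  (117 = 7·16 + 5, 16 = 3·5 + 1, 5 = 5·1).
Back-substituting, 16·(22) + 117·(-3) = 1.
Scale by 44: particular solution (968, -132); reduce m mod 117: (32, -4).
General solution: m = 32 + 117t, n = -4 - 16t for integer t.
-414 ≤ 32 + 117t ≤ 1265 gives t ∈ [-3, 10], which is 14 values.

14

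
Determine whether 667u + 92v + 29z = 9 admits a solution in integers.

gcd(667, 92):
  667 = 7*92 + 23
  92 = 4*23
so gcd(667, 92) = 23.
gcd(23, 29) = 1.
1 divides 9, so integer solutions exist.

yes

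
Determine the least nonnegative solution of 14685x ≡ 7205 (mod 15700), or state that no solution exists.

1153

gcd(15700, 14685) = 5  (15700 = 1·14685 + 1015, 14685 = 14·1015 + 475, 1015 = 2·475 + 65, 475 = 7·65 + 20, 65 = 3·20 + 5, 20 = 4·5).
5 divides 7205, so solutions exist.
Back-substituting, 14685·(-727) + 15700·(680) = 5.
So 14685·(-727) ≡ 5 (mod 15700); multiply by 1441: x ≡ -1047607 (mod 3140).
Smallest nonnegative: x = -1047607 mod 3140 = 1153.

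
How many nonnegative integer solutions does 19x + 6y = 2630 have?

23

gcd(19, 6) = 1  (19 = 3·6 + 1, 6 = 6·1).
Back-substituting, 19·(1) + 6·(-3) = 1.
Scale by 2630: one solution is (2630, -7890). Reduce x mod 6: (2, 432).
General: x = 2 + 6t, y = 432 - 19t.
x ≥ 0 ⇒ t ≥ 0; y ≥ 0 ⇒ t ≤ 22. So t ∈ [0, 22]: 23 solutions.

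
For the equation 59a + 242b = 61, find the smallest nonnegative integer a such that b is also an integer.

161

gcd(242, 59) = 1.
1 divides 61, so solutions exist.
By Bézout, 59·(-41) + 242·(10) = 1.
Scale by 61/1 = 61: (a₀, b₀) = (-2501, 610).
General solution: a = -2501 + 242t, b = 610 - 59t for integer t.
a ≥ 0: smallest is -2501 mod 242 = 161 (at t = 11), with b = -39.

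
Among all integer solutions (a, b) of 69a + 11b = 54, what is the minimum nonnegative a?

gcd(69, 11):
  69 = 6·11 + 3
  11 = 3·3 + 2
  3 = 1·2 + 1
  2 = 2·1
so gcd(69, 11) = 1.
1 divides 54, so solutions exist.
Back-substitute for Bézout coefficients:
  1 = 3 - 1·2
  ... = 69·(4) + 11·(-25)
Scale by 54/1 = 54: (a₀, b₀) = (216, -1350).
General solution: a = 216 + 11t, b = -1350 - 69t for integer t.
a ≥ 0: smallest is 216 mod 11 = 7 (at t = -19), with b = -39.

7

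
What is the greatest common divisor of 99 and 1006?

gcd(1006, 99) = 1  (1006 = 10×99 + 16, 99 = 6×16 + 3, 16 = 5×3 + 1, 3 = 3×1).

1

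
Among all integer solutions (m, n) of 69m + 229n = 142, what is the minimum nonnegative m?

168

gcd(229, 69) = 1.
1 divides 142, so solutions exist.
By Bézout, 69·(-73) + 229·(22) = 1.
Scale by 142/1 = 142: (m₀, n₀) = (-10366, 3124).
General solution: m = -10366 + 229t, n = 3124 - 69t for integer t.
m ≥ 0: smallest is -10366 mod 229 = 168 (at t = 46), with n = -50.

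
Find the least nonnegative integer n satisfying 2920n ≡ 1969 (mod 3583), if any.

gcd(3583, 2920) = 1  (3583 = 1*2920 + 663, 2920 = 4*663 + 268, 663 = 2*268 + 127, 268 = 2*127 + 14, 127 = 9*14 + 1, 14 = 14*1).
1 divides 1969, so solutions exist.
Back-substituting, 2920*(-254) + 3583*(207) = 1.
So 2920*(-254) ≡ 1 (mod 3583); multiply by 1969: n ≡ -500126 (mod 3583).
Smallest nonnegative: n = -500126 mod 3583 = 1494.

1494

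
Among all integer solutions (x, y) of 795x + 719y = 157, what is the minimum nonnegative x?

617

gcd(795, 719) = 1.
1 divides 157, so solutions exist.
By Bézout, 795×(123) + 719×(-136) = 1.
Scale by 157/1 = 157: (x₀, y₀) = (19311, -21352).
General solution: x = 19311 + 719t, y = -21352 - 795t for integer t.
x ≥ 0: smallest is 19311 mod 719 = 617 (at t = -26), with y = -682.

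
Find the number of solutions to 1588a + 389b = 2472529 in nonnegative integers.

4

gcd(1588, 389):
  1588 = 4*389 + 32
  389 = 12*32 + 5
  32 = 6*5 + 2
  5 = 2*2 + 1
  2 = 2*1
so gcd(1588, 389) = 1.
Back-substitute for Bézout coefficients:
  1 = 5 - 2*2
  ... = 1588*(-158) + 389*(645)
Scale by 2472529: one solution is (-390659582, 1594781205). Reduce a mod 389: (281, 5209).
General: a = 281 + 389t, b = 5209 - 1588t.
a ≥ 0 ⇒ t ≥ 0; b ≥ 0 ⇒ t ≤ 3. So t ∈ [0, 3]: 4 solutions.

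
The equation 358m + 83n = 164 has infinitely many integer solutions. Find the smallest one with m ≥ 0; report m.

51

gcd(358, 83):
  358 = 4*83 + 26
  83 = 3*26 + 5
  26 = 5*5 + 1
  5 = 5*1
so gcd(358, 83) = 1.
1 divides 164, so solutions exist.
Back-substitute for Bézout coefficients:
  1 = 26 - 5*5
  ... = 358*(16) + 83*(-69)
Scale by 164/1 = 164: (m₀, n₀) = (2624, -11316).
General solution: m = 2624 + 83t, n = -11316 - 358t for integer t.
m ≥ 0: smallest is 2624 mod 83 = 51 (at t = -31), with n = -218.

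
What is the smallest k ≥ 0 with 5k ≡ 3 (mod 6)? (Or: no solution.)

3

gcd(6, 5) = 1.
1 divides 3, so solutions exist.
By Bézout, 5*(-1) + 6*(1) = 1.
So 5*(-1) ≡ 1 (mod 6); multiply by 3: k ≡ -3 (mod 6).
Smallest nonnegative: k = -3 mod 6 = 3.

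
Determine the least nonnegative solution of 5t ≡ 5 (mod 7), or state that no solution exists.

gcd(7, 5):
  7 = 1·5 + 2
  5 = 2·2 + 1
  2 = 2·1
so gcd(7, 5) = 1.
1 divides 5, so solutions exist.
Back-substitute for Bézout coefficients:
  1 = 5 - 2·2
  ... = 5·(3) + 7·(-2)
So 5·(3) ≡ 1 (mod 7); multiply by 5: t ≡ 15 (mod 7).
Smallest nonnegative: t = 15 mod 7 = 1.

1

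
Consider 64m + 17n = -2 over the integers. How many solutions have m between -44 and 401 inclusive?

27

gcd(64, 17) = 1.
By Bézout, 64·(4) + 17·(-15) = 1.
Particular solution: (9, -34).
General solution: m = 9 + 17t, n = -34 - 64t for integer t.
-44 ≤ 9 + 17t ≤ 401 gives t ∈ [-3, 23], which is 27 values.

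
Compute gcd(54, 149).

1

gcd(149, 54):
  149 = 2×54 + 41
  54 = 1×41 + 13
  41 = 3×13 + 2
  13 = 6×2 + 1
  2 = 2×1
so gcd(149, 54) = 1.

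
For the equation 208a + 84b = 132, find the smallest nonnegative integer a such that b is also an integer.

gcd(208, 84) = 4  (208 = 2*84 + 40, 84 = 2*40 + 4, 40 = 10*4).
4 divides 132, so solutions exist.
Back-substituting, 208*(-2) + 84*(5) = 4.
Scale by 132/4 = 33: (a₀, b₀) = (-66, 165).
General solution: a = -66 + 21t, b = 165 - 52t for integer t.
a ≥ 0: smallest is -66 mod 21 = 18 (at t = 4), with b = -43.

18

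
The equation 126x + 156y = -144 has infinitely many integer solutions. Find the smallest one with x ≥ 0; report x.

gcd(156, 126):
  156 = 1×126 + 30
  126 = 4×30 + 6
  30 = 5×6
so gcd(156, 126) = 6.
6 divides -144, so solutions exist.
Back-substitute for Bézout coefficients:
  6 = 126 - 4×30
  ... = 126×(5) + 156×(-4)
Scale by -144/6 = -24: (x₀, y₀) = (-120, 96).
General solution: x = -120 + 26t, y = 96 - 21t for integer t.
x ≥ 0: smallest is -120 mod 26 = 10 (at t = 5), with y = -9.

10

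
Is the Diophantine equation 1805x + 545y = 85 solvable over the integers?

yes

gcd(1805, 545) = 5  (1805 = 3*545 + 170, 545 = 3*170 + 35, 170 = 4*35 + 30, 35 = 1*30 + 5, 30 = 6*5).
5 divides 85, so integer solutions exist.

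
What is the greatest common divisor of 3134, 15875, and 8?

gcd(15875, 3134) = 1.
gcd(1, 8) = 1.

1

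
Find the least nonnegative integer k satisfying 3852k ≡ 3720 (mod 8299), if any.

4939

gcd(8299, 3852):
  8299 = 2×3852 + 595
  3852 = 6×595 + 282
  595 = 2×282 + 31
  282 = 9×31 + 3
  31 = 10×3 + 1
  3 = 3×1
so gcd(8299, 3852) = 1.
1 divides 3720, so solutions exist.
Back-substitute for Bézout coefficients:
  1 = 31 - 10×3
  ... = 3852×(-2678) + 8299×(1243)
So 3852×(-2678) ≡ 1 (mod 8299); multiply by 3720: k ≡ -9962160 (mod 8299).
Smallest nonnegative: k = -9962160 mod 8299 = 4939.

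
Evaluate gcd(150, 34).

2

gcd(150, 34) = 2  (150 = 4×34 + 14, 34 = 2×14 + 6, 14 = 2×6 + 2, 6 = 3×2).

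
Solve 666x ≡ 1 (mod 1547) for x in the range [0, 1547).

295

gcd(1547, 666) = 1  (1547 = 2·666 + 215, 666 = 3·215 + 21, 215 = 10·21 + 5, 21 = 4·5 + 1, 5 = 5·1).
Back-substituting, 666·(295) + 1547·(-127) = 1.
So 666·295 ≡ 1 (mod 1547), and 295 mod 1547 = 295.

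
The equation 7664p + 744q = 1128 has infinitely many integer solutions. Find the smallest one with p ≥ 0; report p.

15

gcd(7664, 744) = 8.
8 divides 1128, so solutions exist.
By Bézout, 7664×(10) + 744×(-103) = 8.
Scale by 1128/8 = 141: (p₀, q₀) = (1410, -14523).
General solution: p = 1410 + 93t, q = -14523 - 958t for integer t.
p ≥ 0: smallest is 1410 mod 93 = 15 (at t = -15), with q = -153.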